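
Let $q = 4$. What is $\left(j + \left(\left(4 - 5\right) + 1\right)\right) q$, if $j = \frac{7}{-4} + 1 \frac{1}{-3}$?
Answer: $- \frac{25}{3} \approx -8.3333$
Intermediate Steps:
$j = - \frac{25}{12}$ ($j = 7 \left(- \frac{1}{4}\right) + 1 \left(- \frac{1}{3}\right) = - \frac{7}{4} - \frac{1}{3} = - \frac{25}{12} \approx -2.0833$)
$\left(j + \left(\left(4 - 5\right) + 1\right)\right) q = \left(- \frac{25}{12} + \left(\left(4 - 5\right) + 1\right)\right) 4 = \left(- \frac{25}{12} + \left(-1 + 1\right)\right) 4 = \left(- \frac{25}{12} + 0\right) 4 = \left(- \frac{25}{12}\right) 4 = - \frac{25}{3}$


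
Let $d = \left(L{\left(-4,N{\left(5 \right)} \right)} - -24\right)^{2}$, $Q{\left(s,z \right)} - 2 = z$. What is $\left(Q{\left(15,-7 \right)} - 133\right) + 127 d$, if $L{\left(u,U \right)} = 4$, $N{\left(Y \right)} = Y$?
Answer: $99430$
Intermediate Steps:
$Q{\left(s,z \right)} = 2 + z$
$d = 784$ ($d = \left(4 - -24\right)^{2} = \left(4 + \left(25 - 1\right)\right)^{2} = \left(4 + 24\right)^{2} = 28^{2} = 784$)
$\left(Q{\left(15,-7 \right)} - 133\right) + 127 d = \left(\left(2 - 7\right) - 133\right) + 127 \cdot 784 = \left(-5 - 133\right) + 99568 = -138 + 99568 = 99430$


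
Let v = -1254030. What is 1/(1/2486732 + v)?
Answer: -2486732/3118436529959 ≈ -7.9743e-7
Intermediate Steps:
1/(1/2486732 + v) = 1/(1/2486732 - 1254030) = 1/(-3118436529959/2486732) = -2486732/3118436529959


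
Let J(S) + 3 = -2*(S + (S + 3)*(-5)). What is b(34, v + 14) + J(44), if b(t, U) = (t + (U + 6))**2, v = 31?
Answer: 7604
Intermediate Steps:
J(S) = 27 + 8*S (J(S) = -3 - 2*(S + (S + 3)*(-5)) = -3 - 2*(S + (3 + S)*(-5)) = -3 - 2*(S + (-15 - 5*S)) = -3 - 2*(-15 - 4*S) = -3 + (30 + 8*S) = 27 + 8*S)
b(t, U) = (6 + U + t)**2 (b(t, U) = (t + (6 + U))**2 = (6 + U + t)**2)
b(34, v + 14) + J(44) = (6 + (31 + 14) + 34)**2 + (27 + 8*44) = (6 + 45 + 34)**2 + (27 + 352) = 85**2 + 379 = 7225 + 379 = 7604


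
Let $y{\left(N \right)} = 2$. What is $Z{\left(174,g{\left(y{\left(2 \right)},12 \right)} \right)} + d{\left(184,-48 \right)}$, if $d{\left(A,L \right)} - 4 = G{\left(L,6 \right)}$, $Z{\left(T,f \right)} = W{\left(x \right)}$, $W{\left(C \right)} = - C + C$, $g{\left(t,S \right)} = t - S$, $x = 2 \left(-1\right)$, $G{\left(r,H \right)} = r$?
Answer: $-44$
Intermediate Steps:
$x = -2$
$W{\left(C \right)} = 0$
$Z{\left(T,f \right)} = 0$
$d{\left(A,L \right)} = 4 + L$
$Z{\left(174,g{\left(y{\left(2 \right)},12 \right)} \right)} + d{\left(184,-48 \right)} = 0 + \left(4 - 48\right) = 0 - 44 = -44$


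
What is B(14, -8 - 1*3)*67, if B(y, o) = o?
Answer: -737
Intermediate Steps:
B(14, -8 - 1*3)*67 = (-8 - 1*3)*67 = (-8 - 3)*67 = -11*67 = -737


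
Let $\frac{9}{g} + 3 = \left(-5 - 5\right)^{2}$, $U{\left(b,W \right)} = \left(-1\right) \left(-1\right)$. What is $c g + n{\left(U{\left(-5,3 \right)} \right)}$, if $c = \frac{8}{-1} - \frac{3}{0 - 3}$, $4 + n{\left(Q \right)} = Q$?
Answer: $- \frac{354}{97} \approx -3.6495$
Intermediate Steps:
$U{\left(b,W \right)} = 1$
$n{\left(Q \right)} = -4 + Q$
$g = \frac{9}{97}$ ($g = \frac{9}{-3 + \left(-5 - 5\right)^{2}} = \frac{9}{-3 + \left(-10\right)^{2}} = \frac{9}{-3 + 100} = \frac{9}{97} \approx 0.092783$)
$c = -7$ ($c = 8 \left(-1\right) - \frac{3}{-3} = -8 - -1 = -8 + 1 = -7$)
$c g + n{\left(U{\left(-5,3 \right)} \right)} = \left(-7\right) \frac{9}{97} + \left(-4 + 1\right) = - \frac{63}{97} - 3 = - \frac{354}{97}$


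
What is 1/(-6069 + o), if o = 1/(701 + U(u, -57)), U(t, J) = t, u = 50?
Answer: -751/4557818 ≈ -0.00016477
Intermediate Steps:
o = 1/751 (o = 1/(701 + 50) = 1/751 ≈ 0.0013316)
1/(-6069 + o) = 1/(-6069 + 1/751) = 1/(-4557818/751) = -751/4557818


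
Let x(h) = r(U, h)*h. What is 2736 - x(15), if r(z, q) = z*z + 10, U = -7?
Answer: 1851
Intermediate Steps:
r(z, q) = 10 + z² (r(z, q) = z² + 10 = 10 + z²)
x(h) = 59*h (x(h) = (10 + (-7)²)*h = (10 + 49)*h = 59*h)
2736 - x(15) = 2736 - 59*15 = 2736 - 1*885 = 2736 - 885 = 1851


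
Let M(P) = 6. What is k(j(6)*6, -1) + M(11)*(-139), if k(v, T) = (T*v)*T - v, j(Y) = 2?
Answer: -834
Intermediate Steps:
k(v, T) = -v + v*T**2 (k(v, T) = v*T**2 - v = -v + v*T**2)
k(j(6)*6, -1) + M(11)*(-139) = (2*6)*(-1 + (-1)**2) + 6*(-139) = 12*(-1 + 1) - 834 = 12*0 - 834 = 0 - 834 = -834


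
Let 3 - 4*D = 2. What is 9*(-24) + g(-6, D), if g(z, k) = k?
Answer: -863/4 ≈ -215.75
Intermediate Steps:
D = ¼ (D = ¾ - ¼*2 = ¾ - ½ = ¼ ≈ 0.25000)
9*(-24) + g(-6, D) = 9*(-24) + ¼ = -216 + ¼ = -863/4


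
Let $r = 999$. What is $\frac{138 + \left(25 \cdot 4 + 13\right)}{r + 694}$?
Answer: $\frac{251}{1693} \approx 0.14826$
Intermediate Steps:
$\frac{138 + \left(25 \cdot 4 + 13\right)}{r + 694} = \frac{138 + \left(25 \cdot 4 + 13\right)}{999 + 694} = \frac{138 + \left(100 + 13\right)}{1693} = \left(138 + 113\right) \frac{1}{1693} = 251 \cdot \frac{1}{1693} = \frac{251}{1693}$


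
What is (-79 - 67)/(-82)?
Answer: 73/41 ≈ 1.7805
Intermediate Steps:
(-79 - 67)/(-82) = -1/82*(-146) = 73/41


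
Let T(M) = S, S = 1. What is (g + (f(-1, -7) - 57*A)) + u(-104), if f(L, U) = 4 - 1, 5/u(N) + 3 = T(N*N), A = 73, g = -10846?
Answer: -30013/2 ≈ -15007.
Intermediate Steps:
T(M) = 1
u(N) = -5/2 (u(N) = 5/(-3 + 1) = 5/(-2) = 5*(-½) = -5/2)
f(L, U) = 3
(g + (f(-1, -7) - 57*A)) + u(-104) = (-10846 + (3 - 57*73)) - 5/2 = (-10846 + (3 - 4161)) - 5/2 = (-10846 - 4158) - 5/2 = -15004 - 5/2 = -30013/2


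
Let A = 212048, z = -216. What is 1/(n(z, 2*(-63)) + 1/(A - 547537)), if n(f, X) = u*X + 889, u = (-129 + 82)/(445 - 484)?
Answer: 4361357/3214991074 ≈ 0.0013566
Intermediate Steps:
u = 47/39 (u = -47/(-39) = -47*(-1/39) = 47/39 ≈ 1.2051)
n(f, X) = 889 + 47*X/39 (n(f, X) = 47*X/39 + 889 = 889 + 47*X/39)
1/(n(z, 2*(-63)) + 1/(A - 547537)) = 1/((889 + 47*(2*(-63))/39) + 1/(212048 - 547537)) = 1/((889 + (47/39)*(-126)) + 1/(-335489)) = 1/((889 - 1974/13) - 1/335489) = 1/(9583/13 - 1/335489) = 1/(3214991074/4361357) = 4361357/3214991074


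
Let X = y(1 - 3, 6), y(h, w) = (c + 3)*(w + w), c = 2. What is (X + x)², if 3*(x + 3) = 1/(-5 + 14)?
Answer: 2371600/729 ≈ 3253.2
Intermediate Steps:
x = -80/27 (x = -3 + 1/(3*(-5 + 14)) = -3 + (⅓)/9 = -3 + (⅓)*(⅑) = -3 + 1/27 = -80/27 ≈ -2.9630)
y(h, w) = 10*w (y(h, w) = (2 + 3)*(w + w) = 5*(2*w) = 10*w)
X = 60 (X = 10*6 = 60)
(X + x)² = (60 - 80/27)² = (1540/27)² = 2371600/729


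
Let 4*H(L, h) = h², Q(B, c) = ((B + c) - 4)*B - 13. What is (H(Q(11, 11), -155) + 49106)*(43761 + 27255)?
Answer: 3913851546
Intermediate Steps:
Q(B, c) = -13 + B*(-4 + B + c) (Q(B, c) = (-4 + B + c)*B - 13 = B*(-4 + B + c) - 13 = -13 + B*(-4 + B + c))
H(L, h) = h²/4
(H(Q(11, 11), -155) + 49106)*(43761 + 27255) = ((¼)*(-155)² + 49106)*(43761 + 27255) = ((¼)*24025 + 49106)*71016 = (24025/4 + 49106)*71016 = (220449/4)*71016 = 3913851546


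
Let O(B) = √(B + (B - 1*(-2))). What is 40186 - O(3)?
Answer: 40186 - 2*√2 ≈ 40183.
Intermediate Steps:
O(B) = √(2 + 2*B) (O(B) = √(B + (B + 2)) = √(B + (2 + B)) = √(2 + 2*B))
40186 - O(3) = 40186 - √(2 + 2*3) = 40186 - √(2 + 6) = 40186 - √8 = 40186 - 2*√2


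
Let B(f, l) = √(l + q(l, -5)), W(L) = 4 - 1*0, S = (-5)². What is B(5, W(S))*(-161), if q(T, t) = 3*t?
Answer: -161*I*√11 ≈ -533.98*I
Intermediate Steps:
S = 25
W(L) = 4 (W(L) = 4 + 0 = 4)
B(f, l) = √(-15 + l) (B(f, l) = √(l + 3*(-5)) = √(l - 15) = √(-15 + l))
B(5, W(S))*(-161) = √(-15 + 4)*(-161) = √(-11)*(-161) = (I*√11)*(-161) = -161*I*√11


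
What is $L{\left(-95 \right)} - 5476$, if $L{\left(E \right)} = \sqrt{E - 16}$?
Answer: $-5476 + i \sqrt{111} \approx -5476.0 + 10.536 i$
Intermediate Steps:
$L{\left(E \right)} = \sqrt{-16 + E}$ ($L{\left(E \right)} = \sqrt{E - 16} = \sqrt{-16 + E}$)
$L{\left(-95 \right)} - 5476 = \sqrt{-16 - 95} - 5476 = \sqrt{-111} - 5476 = i \sqrt{111} - 5476 = -5476 + i \sqrt{111}$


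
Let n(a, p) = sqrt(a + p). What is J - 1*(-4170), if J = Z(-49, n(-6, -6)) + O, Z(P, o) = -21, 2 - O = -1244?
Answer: 5395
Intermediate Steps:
O = 1246 (O = 2 - 1*(-1244) = 2 + 1244 = 1246)
J = 1225 (J = -21 + 1246 = 1225)
J - 1*(-4170) = 1225 - 1*(-4170) = 1225 + 4170 = 5395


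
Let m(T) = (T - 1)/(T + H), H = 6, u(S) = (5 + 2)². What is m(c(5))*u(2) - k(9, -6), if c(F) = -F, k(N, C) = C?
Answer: -288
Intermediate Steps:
u(S) = 49 (u(S) = 7² = 49)
m(T) = (-1 + T)/(6 + T) (m(T) = (T - 1)/(T + 6) = (-1 + T)/(6 + T))
m(c(5))*u(2) - k(9, -6) = ((-1 - 1*5)/(6 - 1*5))*49 - 1*(-6) = ((-1 - 5)/(6 - 5))*49 + 6 = (-6/1)*49 + 6 = (1*(-6))*49 + 6 = -6*49 + 6 = -294 + 6 = -288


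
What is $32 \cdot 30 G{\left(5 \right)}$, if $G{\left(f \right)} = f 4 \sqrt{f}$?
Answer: $19200 \sqrt{5} \approx 42933.0$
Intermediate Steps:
$G{\left(f \right)} = 4 f^{\frac{3}{2}}$ ($G{\left(f \right)} = 4 f \sqrt{f} = 4 f^{\frac{3}{2}}$)
$32 \cdot 30 G{\left(5 \right)} = 32 \cdot 30 \cdot 4 \cdot 5^{\frac{3}{2}} = 960 \cdot 4 \cdot 5 \sqrt{5} = 960 \cdot 20 \sqrt{5} = 19200 \sqrt{5}$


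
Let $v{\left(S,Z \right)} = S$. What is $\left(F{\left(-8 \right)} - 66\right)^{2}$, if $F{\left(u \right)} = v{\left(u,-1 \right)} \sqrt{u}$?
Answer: $3844 + 2112 i \sqrt{2} \approx 3844.0 + 2986.8 i$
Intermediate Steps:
$F{\left(u \right)} = u^{\frac{3}{2}}$ ($F{\left(u \right)} = u \sqrt{u} = u^{\frac{3}{2}}$)
$\left(F{\left(-8 \right)} - 66\right)^{2} = \left(\left(-8\right)^{\frac{3}{2}} - 66\right)^{2} = \left(- 16 i \sqrt{2} - 66\right)^{2} = \left(-66 - 16 i \sqrt{2}\right)^{2}$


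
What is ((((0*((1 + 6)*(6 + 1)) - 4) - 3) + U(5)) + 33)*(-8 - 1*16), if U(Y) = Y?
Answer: -744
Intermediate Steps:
((((0*((1 + 6)*(6 + 1)) - 4) - 3) + U(5)) + 33)*(-8 - 1*16) = ((((0*((1 + 6)*(6 + 1)) - 4) - 3) + 5) + 33)*(-8 - 1*16) = ((((0*(7*7) - 4) - 3) + 5) + 33)*(-8 - 16) = ((((0*49 - 4) - 3) + 5) + 33)*(-24) = ((((0 - 4) - 3) + 5) + 33)*(-24) = (((-4 - 3) + 5) + 33)*(-24) = ((-7 + 5) + 33)*(-24) = (-2 + 33)*(-24) = 31*(-24) = -744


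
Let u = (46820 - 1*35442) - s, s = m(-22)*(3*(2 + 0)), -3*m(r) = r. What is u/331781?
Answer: 11334/331781 ≈ 0.034161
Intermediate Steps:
m(r) = -r/3
s = 44 (s = (-⅓*(-22))*(3*(2 + 0)) = 22*(3*2)/3 = (22/3)*6 = 44)
u = 11334 (u = (46820 - 1*35442) - 1*44 = (46820 - 35442) - 44 = 11378 - 44 = 11334)
u/331781 = 11334/331781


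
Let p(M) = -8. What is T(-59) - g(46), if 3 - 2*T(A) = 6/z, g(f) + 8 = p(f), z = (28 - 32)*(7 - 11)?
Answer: 277/16 ≈ 17.313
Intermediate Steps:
z = 16 (z = -4*(-4) = 16)
g(f) = -16 (g(f) = -8 - 8 = -16)
T(A) = 21/16 (T(A) = 3/2 - 3/16 = 21/16)
T(-59) - g(46) = 21/16 - 1*(-16) = 21/16 + 16 = 277/16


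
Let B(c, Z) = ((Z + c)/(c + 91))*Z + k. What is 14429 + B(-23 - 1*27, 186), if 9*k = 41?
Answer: 5553646/369 ≈ 15051.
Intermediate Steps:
k = 41/9 (k = (1/9)*41 = 41/9 ≈ 4.5556)
B(c, Z) = 41/9 + Z*(Z + c)/(91 + c) (B(c, Z) = ((Z + c)/(c + 91))*Z + 41/9 = ((Z + c)/(91 + c))*Z + 41/9 = Z*(Z + c)/(91 + c) + 41/9 = 41/9 + Z*(Z + c)/(91 + c))
14429 + B(-23 - 1*27, 186) = 14429 + (3731/9 + 186**2 + 41*(-23 - 1*27)/9 + 186*(-23 - 1*27))/(91 + (-23 - 1*27)) = 14429 + (3731/9 + 34596 + 41*(-23 - 27)/9 + 186*(-23 - 27))/(91 + (-23 - 27)) = 14429 + (3731/9 + 34596 + (41/9)*(-50) + 186*(-50))/(91 - 50) = 14429 + (3731/9 + 34596 - 2050/9 - 9300)/41 = 14429 + (1/41)*(229345/9) = 14429 + 229345/369 = 5553646/369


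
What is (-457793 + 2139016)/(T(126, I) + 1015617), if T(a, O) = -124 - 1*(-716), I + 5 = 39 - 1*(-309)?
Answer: 1681223/1016209 ≈ 1.6544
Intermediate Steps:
I = 343 (I = -5 + (39 - 1*(-309)) = -5 + (39 + 309) = -5 + 348 = 343)
T(a, O) = 592 (T(a, O) = -124 + 716 = 592)
(-457793 + 2139016)/(T(126, I) + 1015617) = (-457793 + 2139016)/(592 + 1015617) = 1681223/1016209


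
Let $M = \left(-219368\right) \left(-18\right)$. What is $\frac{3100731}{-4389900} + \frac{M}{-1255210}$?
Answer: $- \frac{707537768537}{183674879300} \approx -3.8521$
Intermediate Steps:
$M = 3948624$
$\frac{3100731}{-4389900} + \frac{M}{-1255210} = \frac{3100731}{-4389900} + \frac{3948624}{-1255210} = 3100731 \left(- \frac{1}{4389900}\right) + 3948624 \left(- \frac{1}{1255210}\right) = - \frac{1033577}{1463300} - \frac{1974312}{627605} = - \frac{707537768537}{183674879300}$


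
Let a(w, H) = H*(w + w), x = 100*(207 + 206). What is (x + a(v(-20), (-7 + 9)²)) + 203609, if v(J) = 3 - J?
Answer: 245093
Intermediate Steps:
x = 41300 (x = 100*413 = 41300)
a(w, H) = 2*H*w (a(w, H) = H*(2*w) = 2*H*w)
(x + a(v(-20), (-7 + 9)²)) + 203609 = (41300 + 2*(-7 + 9)²*(3 - 1*(-20))) + 203609 = (41300 + 2*2²*(3 + 20)) + 203609 = (41300 + 2*4*23) + 203609 = (41300 + 184) + 203609 = 41484 + 203609 = 245093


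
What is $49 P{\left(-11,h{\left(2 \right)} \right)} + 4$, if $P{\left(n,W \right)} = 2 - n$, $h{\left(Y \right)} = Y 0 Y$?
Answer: $641$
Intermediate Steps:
$h{\left(Y \right)} = 0$ ($h{\left(Y \right)} = 0 Y = 0$)
$49 P{\left(-11,h{\left(2 \right)} \right)} + 4 = 49 \left(2 - -11\right) + 4 = 49 \left(2 + 11\right) + 4 = 49 \cdot 13 + 4 = 637 + 4 = 641$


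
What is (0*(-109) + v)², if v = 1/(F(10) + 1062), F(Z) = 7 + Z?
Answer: 1/1164241 ≈ 8.5893e-7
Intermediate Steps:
v = 1/1079 (v = 1/((7 + 10) + 1062) = 1/(17 + 1062) = 1/1079 ≈ 0.00092678)
(0*(-109) + v)² = (0*(-109) + 1/1079)² = (0 + 1/1079)² = (1/1079)² = 1/1164241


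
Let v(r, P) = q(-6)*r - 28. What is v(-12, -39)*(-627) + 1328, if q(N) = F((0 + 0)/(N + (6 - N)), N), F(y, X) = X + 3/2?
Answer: -14974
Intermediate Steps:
F(y, X) = 3/2 + X (F(y, X) = X + 3*(½) = X + 3/2 = 3/2 + X)
q(N) = 3/2 + N
v(r, P) = -28 - 9*r/2 (v(r, P) = (3/2 - 6)*r - 28 = -9*r/2 - 28 = -28 - 9*r/2)
v(-12, -39)*(-627) + 1328 = (-28 - 9/2*(-12))*(-627) + 1328 = (-28 + 54)*(-627) + 1328 = 26*(-627) + 1328 = -16302 + 1328 = -14974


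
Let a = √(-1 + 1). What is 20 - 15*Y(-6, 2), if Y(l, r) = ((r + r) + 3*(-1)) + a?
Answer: 5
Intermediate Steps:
a = 0 (a = √0 = 0)
Y(l, r) = -3 + 2*r (Y(l, r) = ((r + r) + 3*(-1)) + 0 = (2*r - 3) + 0 = (-3 + 2*r) + 0 = -3 + 2*r)
20 - 15*Y(-6, 2) = 20 - 15*(-3 + 2*2) = 20 - 15*(-3 + 4) = 20 - 15*1 = 20 - 15 = 5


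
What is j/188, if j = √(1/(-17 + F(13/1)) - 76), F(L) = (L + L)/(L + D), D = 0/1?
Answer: I*√17115/2820 ≈ 0.046392*I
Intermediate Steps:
D = 0 (D = 0*1 = 0)
F(L) = 2 (F(L) = (L + L)/(L + 0) = (2*L)/L = 2)
j = I*√17115/15 (j = √(1/(-17 + 2) - 76) = √(1/(-15) - 76) = √(-1/15 - 76) = √(-1141/15) = I*√17115/15 ≈ 8.7216*I)
j/188 = (I*√17115/15)/188 = I*√17115/2820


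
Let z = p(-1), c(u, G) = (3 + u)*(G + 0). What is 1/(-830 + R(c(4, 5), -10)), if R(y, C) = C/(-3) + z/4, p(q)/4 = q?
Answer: -3/2483 ≈ -0.0012082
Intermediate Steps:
p(q) = 4*q
c(u, G) = G*(3 + u) (c(u, G) = (3 + u)*G = G*(3 + u))
z = -4 (z = 4*(-1) = -4)
R(y, C) = -1 - C/3 (R(y, C) = C/(-3) - 4/4 = C*(-⅓) - 4*¼ = -C/3 - 1 = -1 - C/3)
1/(-830 + R(c(4, 5), -10)) = 1/(-830 + (-1 - ⅓*(-10))) = 1/(-830 + (-1 + 10/3)) = 1/(-830 + 7/3) = 1/(-2483/3) = -3/2483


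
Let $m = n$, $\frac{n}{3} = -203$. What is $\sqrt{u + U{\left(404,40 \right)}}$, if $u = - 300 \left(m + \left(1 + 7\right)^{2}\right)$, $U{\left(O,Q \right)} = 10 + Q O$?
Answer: $\sqrt{179670} \approx 423.88$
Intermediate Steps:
$n = -609$ ($n = 3 \left(-203\right) = -609$)
$U{\left(O,Q \right)} = 10 + O Q$
$m = -609$
$u = 163500$ ($u = - 300 \left(-609 + \left(1 + 7\right)^{2}\right) = - 300 \left(-609 + 8^{2}\right) = - 300 \left(-609 + 64\right) = \left(-300\right) \left(-545\right) = 163500$)
$\sqrt{u + U{\left(404,40 \right)}} = \sqrt{163500 + \left(10 + 404 \cdot 40\right)} = \sqrt{163500 + \left(10 + 16160\right)} = \sqrt{163500 + 16170} = \sqrt{179670}$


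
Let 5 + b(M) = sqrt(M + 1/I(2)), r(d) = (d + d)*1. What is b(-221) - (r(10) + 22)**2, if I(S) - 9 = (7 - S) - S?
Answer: -1769 + I*sqrt(7953)/6 ≈ -1769.0 + 14.863*I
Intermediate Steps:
I(S) = 16 - 2*S (I(S) = 9 + ((7 - S) - S) = 9 + (7 - 2*S) = 16 - 2*S)
r(d) = 2*d (r(d) = (2*d)*1 = 2*d)
b(M) = -5 + sqrt(1/12 + M) (b(M) = -5 + sqrt(M + 1/(16 - 2*2)) = -5 + sqrt(M + 1/(16 - 4)) = -5 + sqrt(M + 1/12) = -5 + sqrt(1/12 + M))
b(-221) - (r(10) + 22)**2 = (-5 + sqrt(3 + 36*(-221))/6) - (2*10 + 22)**2 = (-5 + sqrt(3 - 7956)/6) - (20 + 22)**2 = (-5 + sqrt(-7953)/6) - 1*42**2 = (-5 + (I*sqrt(7953))/6) - 1*1764 = (-5 + I*sqrt(7953)/6) - 1764 = -1769 + I*sqrt(7953)/6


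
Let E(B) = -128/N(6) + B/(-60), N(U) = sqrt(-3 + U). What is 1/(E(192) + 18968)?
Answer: 177795/3371795416 + 50*sqrt(3)/421474427 ≈ 5.2936e-5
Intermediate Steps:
E(B) = -128*sqrt(3)/3 - B/60 (E(B) = -128/sqrt(-3 + 6) + B/(-60) = -128*sqrt(3)/3 + B*(-1/60) = -128*sqrt(3)/3 - B/60)
1/(E(192) + 18968) = 1/((-128*sqrt(3)/3 - 1/60*192) + 18968) = 1/((-128*sqrt(3)/3 - 16/5) + 18968) = 1/((-16/5 - 128*sqrt(3)/3) + 18968) = 1/(94824/5 - 128*sqrt(3)/3)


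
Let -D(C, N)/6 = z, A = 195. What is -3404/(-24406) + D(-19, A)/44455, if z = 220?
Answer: 11910890/108496873 ≈ 0.10978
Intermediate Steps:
D(C, N) = -1320 (D(C, N) = -6*220 = -1320)
-3404/(-24406) + D(-19, A)/44455 = -3404/(-24406) - 1320/44455 = -3404*(-1/24406) - 1320*1/44455 = 1702/12203 - 264/8891 = 11910890/108496873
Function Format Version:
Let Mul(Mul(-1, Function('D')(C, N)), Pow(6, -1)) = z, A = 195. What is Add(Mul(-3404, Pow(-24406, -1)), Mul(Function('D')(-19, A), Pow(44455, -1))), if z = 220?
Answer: Rational(11910890, 108496873) ≈ 0.10978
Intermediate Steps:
Function('D')(C, N) = -1320 (Function('D')(C, N) = Mul(-6, 220) = -1320)
Add(Mul(-3404, Pow(-24406, -1)), Mul(Function('D')(-19, A), Pow(44455, -1))) = Add(Mul(-3404, Pow(-24406, -1)), Mul(-1320, Pow(44455, -1))) = Add(Mul(-3404, Rational(-1, 24406)), Mul(-1320, Rational(1, 44455))) = Add(Rational(1702, 12203), Rational(-264, 8891)) = Rational(11910890, 108496873)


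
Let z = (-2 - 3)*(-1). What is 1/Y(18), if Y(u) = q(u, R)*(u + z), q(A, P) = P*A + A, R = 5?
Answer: 1/2484 ≈ 0.00040258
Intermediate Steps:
q(A, P) = A + A*P (q(A, P) = A*P + A = A + A*P)
z = 5 (z = -5*(-1) = 5)
Y(u) = 6*u*(5 + u) (Y(u) = (u*(1 + 5))*(u + 5) = (u*6)*(5 + u) = (6*u)*(5 + u) = 6*u*(5 + u))
1/Y(18) = 1/(6*18*(5 + 18)) = 1/(6*18*23) = 1/2484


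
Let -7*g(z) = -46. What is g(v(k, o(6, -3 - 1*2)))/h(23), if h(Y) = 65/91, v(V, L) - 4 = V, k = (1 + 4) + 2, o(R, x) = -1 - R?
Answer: 46/5 ≈ 9.2000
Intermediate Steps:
k = 7 (k = 5 + 2 = 7)
v(V, L) = 4 + V
h(Y) = 5/7 (h(Y) = 65*(1/91) = 5/7)
g(z) = 46/7 (g(z) = -⅐*(-46) = 46/7)
g(v(k, o(6, -3 - 1*2)))/h(23) = 46/(7*(5/7)) = (46/7)*(7/5) = 46/5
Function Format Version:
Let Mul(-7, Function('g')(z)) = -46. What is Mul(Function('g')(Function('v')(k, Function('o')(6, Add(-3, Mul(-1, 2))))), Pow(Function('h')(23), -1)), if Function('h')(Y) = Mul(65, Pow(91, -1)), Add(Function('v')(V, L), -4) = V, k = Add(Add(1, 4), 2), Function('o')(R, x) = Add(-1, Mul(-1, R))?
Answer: Rational(46, 5) ≈ 9.2000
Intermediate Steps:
k = 7 (k = Add(5, 2) = 7)
Function('v')(V, L) = Add(4, V)
Function('h')(Y) = Rational(5, 7) (Function('h')(Y) = Mul(65, Rational(1, 91)) = Rational(5, 7))
Function('g')(z) = Rational(46, 7) (Function('g')(z) = Mul(Rational(-1, 7), -46) = Rational(46, 7))
Mul(Function('g')(Function('v')(k, Function('o')(6, Add(-3, Mul(-1, 2))))), Pow(Function('h')(23), -1)) = Mul(Rational(46, 7), Pow(Rational(5, 7), -1)) = Mul(Rational(46, 7), Rational(7, 5)) = Rational(46, 5)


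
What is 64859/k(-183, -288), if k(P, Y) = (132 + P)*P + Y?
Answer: 64859/9045 ≈ 7.1707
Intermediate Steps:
k(P, Y) = Y + P*(132 + P) (k(P, Y) = P*(132 + P) + Y = Y + P*(132 + P))
64859/k(-183, -288) = 64859/(-288 + (-183)² + 132*(-183)) = 64859/(-288 + 33489 - 24156) = 64859/9045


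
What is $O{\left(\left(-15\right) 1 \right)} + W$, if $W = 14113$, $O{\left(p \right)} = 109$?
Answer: $14222$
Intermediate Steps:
$O{\left(\left(-15\right) 1 \right)} + W = 109 + 14113 = 14222$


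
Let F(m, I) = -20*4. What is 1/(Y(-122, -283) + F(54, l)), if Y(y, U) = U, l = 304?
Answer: -1/363 ≈ -0.0027548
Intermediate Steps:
F(m, I) = -80
1/(Y(-122, -283) + F(54, l)) = 1/(-283 - 80) = 1/(-363) = -1/363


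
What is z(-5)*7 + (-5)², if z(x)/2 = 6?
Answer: 109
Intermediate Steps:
z(x) = 12 (z(x) = 2*6 = 12)
z(-5)*7 + (-5)² = 12*7 + (-5)² = 84 + 25 = 109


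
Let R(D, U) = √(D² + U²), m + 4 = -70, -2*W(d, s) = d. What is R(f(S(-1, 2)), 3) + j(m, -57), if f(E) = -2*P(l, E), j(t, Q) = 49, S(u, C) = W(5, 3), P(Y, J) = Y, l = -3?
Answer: 49 + 3*√5 ≈ 55.708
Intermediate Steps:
W(d, s) = -d/2
m = -74 (m = -4 - 70 = -74)
S(u, C) = -5/2 (S(u, C) = -½*5 = -5/2)
f(E) = 6 (f(E) = -2*(-3) = 6)
R(f(S(-1, 2)), 3) + j(m, -57) = √(6² + 3²) + 49 = √(36 + 9) + 49 = √45 + 49 = 3*√5 + 49 = 49 + 3*√5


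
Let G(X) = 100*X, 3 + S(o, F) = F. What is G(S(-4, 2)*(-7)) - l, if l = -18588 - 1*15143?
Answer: 34431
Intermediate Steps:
S(o, F) = -3 + F
l = -33731 (l = -18588 - 15143 = -33731)
G(S(-4, 2)*(-7)) - l = 100*((-3 + 2)*(-7)) - 1*(-33731) = 100*(-1*(-7)) + 33731 = 100*7 + 33731 = 700 + 33731 = 34431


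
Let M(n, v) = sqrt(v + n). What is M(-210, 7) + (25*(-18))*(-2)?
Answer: 900 + I*sqrt(203) ≈ 900.0 + 14.248*I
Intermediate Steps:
M(n, v) = sqrt(n + v)
M(-210, 7) + (25*(-18))*(-2) = sqrt(-210 + 7) + (25*(-18))*(-2) = sqrt(-203) - 450*(-2) = I*sqrt(203) + 900 = 900 + I*sqrt(203)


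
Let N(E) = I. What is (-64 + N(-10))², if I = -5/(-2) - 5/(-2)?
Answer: 3481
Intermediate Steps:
I = 5 (I = -5*(-½) - 5*(-½) = 5/2 + 5/2 = 5)
N(E) = 5
(-64 + N(-10))² = (-64 + 5)² = (-59)² = 3481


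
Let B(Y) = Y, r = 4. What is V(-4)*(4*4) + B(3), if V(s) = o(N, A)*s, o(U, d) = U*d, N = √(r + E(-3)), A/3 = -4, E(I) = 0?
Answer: 1539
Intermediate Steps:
A = -12 (A = 3*(-4) = -12)
N = 2 (N = √(4 + 0) = √4 = 2)
V(s) = -24*s (V(s) = (2*(-12))*s = -24*s)
V(-4)*(4*4) + B(3) = (-24*(-4))*(4*4) + 3 = 96*16 + 3 = 1536 + 3 = 1539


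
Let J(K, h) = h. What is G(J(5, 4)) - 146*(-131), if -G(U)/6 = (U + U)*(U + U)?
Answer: 18742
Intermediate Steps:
G(U) = -24*U**2 (G(U) = -6*(U + U)*(U + U) = -6*2*U*2*U = -24*U**2)
G(J(5, 4)) - 146*(-131) = -24*4**2 - 146*(-131) = -24*16 + 19126 = -384 + 19126 = 18742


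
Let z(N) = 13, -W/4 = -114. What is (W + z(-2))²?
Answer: 219961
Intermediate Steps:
W = 456 (W = -4*(-114) = 456)
(W + z(-2))² = (456 + 13)² = 469² = 219961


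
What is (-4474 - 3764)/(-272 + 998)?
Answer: -1373/121 ≈ -11.347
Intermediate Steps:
(-4474 - 3764)/(-272 + 998) = -8238/726 = -8238*1/726 = -1373/121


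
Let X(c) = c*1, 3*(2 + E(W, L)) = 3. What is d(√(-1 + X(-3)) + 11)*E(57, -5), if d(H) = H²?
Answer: -117 - 44*I ≈ -117.0 - 44.0*I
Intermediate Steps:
E(W, L) = -1 (E(W, L) = -2 + (⅓)*3 = -2 + 1 = -1)
X(c) = c
d(√(-1 + X(-3)) + 11)*E(57, -5) = (√(-1 - 3) + 11)²*(-1) = (√(-4) + 11)²*(-1) = (2*I + 11)²*(-1) = (11 + 2*I)²*(-1) = -(11 + 2*I)²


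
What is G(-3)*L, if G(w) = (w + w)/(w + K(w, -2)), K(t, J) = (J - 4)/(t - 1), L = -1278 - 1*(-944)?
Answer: -1336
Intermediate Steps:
L = -334 (L = -1278 + 944 = -334)
K(t, J) = (-4 + J)/(-1 + t)
G(w) = 2*w/(w - 6/(-1 + w)) (G(w) = (w + w)/(w + (-4 - 2)/(-1 + w)) = (2*w)/(w - 6/(-1 + w)) = 2*w/(w - 6/(-1 + w)))
G(-3)*L = (2*(-3)*(-1 - 3)/(-6 - 3*(-1 - 3)))*(-334) = (2*(-3)*(-4)/(-6 - 3*(-4)))*(-334) = (2*(-3)*(-4)/(-6 + 12))*(-334) = (2*(-3)*(-4)/6)*(-334) = (2*(-3)*(⅙)*(-4))*(-334) = 4*(-334) = -1336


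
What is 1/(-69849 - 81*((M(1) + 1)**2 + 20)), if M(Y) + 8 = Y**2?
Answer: -1/74385 ≈ -1.3444e-5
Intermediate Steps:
M(Y) = -8 + Y**2
1/(-69849 - 81*((M(1) + 1)**2 + 20)) = 1/(-69849 - 81*(((-8 + 1**2) + 1)**2 + 20)) = 1/(-69849 - 81*(((-8 + 1) + 1)**2 + 20)) = 1/(-69849 - 81*((-7 + 1)**2 + 20)) = 1/(-69849 - 81*((-6)**2 + 20)) = 1/(-69849 - 81*(36 + 20)) = 1/(-69849 - 81*56) = 1/(-69849 - 4536) = 1/(-74385) = -1/74385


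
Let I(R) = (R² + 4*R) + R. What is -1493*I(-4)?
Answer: 5972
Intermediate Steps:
I(R) = R² + 5*R
-1493*I(-4) = -(-5972)*(5 - 4) = -(-5972) = -1493*(-4) = 5972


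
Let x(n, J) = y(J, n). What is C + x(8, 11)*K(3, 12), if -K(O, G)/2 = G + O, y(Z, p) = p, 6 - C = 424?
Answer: -658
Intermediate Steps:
C = -418 (C = 6 - 1*424 = 6 - 424 = -418)
x(n, J) = n
K(O, G) = -2*G - 2*O (K(O, G) = -2*(G + O) = -2*G - 2*O)
C + x(8, 11)*K(3, 12) = -418 + 8*(-2*12 - 2*3) = -418 + 8*(-24 - 6) = -418 + 8*(-30) = -418 - 240 = -658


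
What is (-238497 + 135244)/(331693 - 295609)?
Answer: -103253/36084 ≈ -2.8615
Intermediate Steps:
(-238497 + 135244)/(331693 - 295609) = -103253/36084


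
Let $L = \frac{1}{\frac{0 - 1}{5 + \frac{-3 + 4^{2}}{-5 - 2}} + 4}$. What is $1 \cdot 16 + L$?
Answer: $\frac{1318}{81} \approx 16.272$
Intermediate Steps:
$L = \frac{22}{81}$ ($L = \frac{1}{- \frac{1}{5 + \frac{-3 + 16}{-7}} + 4} = \frac{1}{- \frac{1}{5 + 13 \left(- \frac{1}{7}\right)} + 4} = \frac{1}{- \frac{1}{5 - \frac{13}{7}} + 4} = \frac{1}{- \frac{1}{\frac{22}{7}} + 4} = \frac{1}{\left(-1\right) \frac{7}{22} + 4} = \frac{1}{- \frac{7}{22} + 4} = \frac{1}{\frac{81}{22}} = \frac{22}{81} \approx 0.27161$)
$1 \cdot 16 + L = 1 \cdot 16 + \frac{22}{81} = 16 + \frac{22}{81} = \frac{1318}{81}$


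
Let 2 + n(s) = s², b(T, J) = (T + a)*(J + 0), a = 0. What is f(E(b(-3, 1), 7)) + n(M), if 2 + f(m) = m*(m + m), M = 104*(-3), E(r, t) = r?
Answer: 97358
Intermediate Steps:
b(T, J) = J*T (b(T, J) = (T + 0)*(J + 0) = T*J = J*T)
M = -312
f(m) = -2 + 2*m² (f(m) = -2 + m*(m + m) = -2 + m*(2*m) = -2 + 2*m²)
n(s) = -2 + s²
f(E(b(-3, 1), 7)) + n(M) = (-2 + 2*(1*(-3))²) + (-2 + (-312)²) = (-2 + 2*(-3)²) + (-2 + 97344) = (-2 + 2*9) + 97342 = (-2 + 18) + 97342 = 16 + 97342 = 97358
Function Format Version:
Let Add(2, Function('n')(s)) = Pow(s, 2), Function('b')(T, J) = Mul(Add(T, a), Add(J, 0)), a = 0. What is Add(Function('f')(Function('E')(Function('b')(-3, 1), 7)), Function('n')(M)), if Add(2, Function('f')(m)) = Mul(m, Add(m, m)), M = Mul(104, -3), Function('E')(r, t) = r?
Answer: 97358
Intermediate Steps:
Function('b')(T, J) = Mul(J, T) (Function('b')(T, J) = Mul(Add(T, 0), Add(J, 0)) = Mul(T, J) = Mul(J, T))
M = -312
Function('f')(m) = Add(-2, Mul(2, Pow(m, 2))) (Function('f')(m) = Add(-2, Mul(m, Add(m, m))) = Add(-2, Mul(m, Mul(2, m))) = Add(-2, Mul(2, Pow(m, 2))))
Function('n')(s) = Add(-2, Pow(s, 2))
Add(Function('f')(Function('E')(Function('b')(-3, 1), 7)), Function('n')(M)) = Add(Add(-2, Mul(2, Pow(Mul(1, -3), 2))), Add(-2, Pow(-312, 2))) = Add(Add(-2, Mul(2, Pow(-3, 2))), Add(-2, 97344)) = Add(Add(-2, Mul(2, 9)), 97342) = Add(Add(-2, 18), 97342) = Add(16, 97342) = 97358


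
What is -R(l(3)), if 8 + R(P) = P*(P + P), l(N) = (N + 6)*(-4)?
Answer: -2584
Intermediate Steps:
l(N) = -24 - 4*N (l(N) = (6 + N)*(-4) = -24 - 4*N)
R(P) = -8 + 2*P² (R(P) = -8 + P*(P + P) = -8 + P*(2*P) = -8 + 2*P²)
-R(l(3)) = -(-8 + 2*(-24 - 4*3)²) = -(-8 + 2*(-24 - 12)²) = -(-8 + 2*(-36)²) = -(-8 + 2*1296) = -(-8 + 2592) = -1*2584 = -2584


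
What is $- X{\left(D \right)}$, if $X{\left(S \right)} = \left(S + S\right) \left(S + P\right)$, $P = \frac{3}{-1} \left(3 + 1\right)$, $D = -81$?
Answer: $-15066$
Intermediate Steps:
$P = -12$ ($P = 3 \left(-1\right) 4 = \left(-3\right) 4 = -12$)
$X{\left(S \right)} = 2 S \left(-12 + S\right)$ ($X{\left(S \right)} = \left(S + S\right) \left(S - 12\right) = 2 S \left(-12 + S\right)$)
$- X{\left(D \right)} = - 2 \left(-81\right) \left(-12 - 81\right) = - 2 \left(-81\right) \left(-93\right) = \left(-1\right) 15066 = -15066$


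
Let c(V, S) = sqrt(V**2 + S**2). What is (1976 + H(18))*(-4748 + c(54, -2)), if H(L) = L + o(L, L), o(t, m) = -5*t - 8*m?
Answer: -8356480 + 3520*sqrt(730) ≈ -8.2614e+6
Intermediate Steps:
o(t, m) = -8*m - 5*t
c(V, S) = sqrt(S**2 + V**2)
H(L) = -12*L (H(L) = L + (-8*L - 5*L) = L - 13*L = -12*L)
(1976 + H(18))*(-4748 + c(54, -2)) = (1976 - 12*18)*(-4748 + sqrt((-2)**2 + 54**2)) = (1976 - 216)*(-4748 + sqrt(4 + 2916)) = 1760*(-4748 + sqrt(2920)) = 1760*(-4748 + 2*sqrt(730)) = -8356480 + 3520*sqrt(730)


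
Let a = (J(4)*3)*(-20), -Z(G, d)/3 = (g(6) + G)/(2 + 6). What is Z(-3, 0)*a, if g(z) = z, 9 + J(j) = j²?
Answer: 945/2 ≈ 472.50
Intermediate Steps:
J(j) = -9 + j²
Z(G, d) = -9/4 - 3*G/8 (Z(G, d) = -3*(6 + G)/(2 + 6) = -3*(6 + G)/8 = -3*(¾ + G/8) = -9/4 - 3*G/8)
a = -420 (a = ((-9 + 4²)*3)*(-20) = ((-9 + 16)*3)*(-20) = (7*3)*(-20) = 21*(-20) = -420)
Z(-3, 0)*a = (-9/4 - 3/8*(-3))*(-420) = (-9/4 + 9/8)*(-420) = -9/8*(-420) = 945/2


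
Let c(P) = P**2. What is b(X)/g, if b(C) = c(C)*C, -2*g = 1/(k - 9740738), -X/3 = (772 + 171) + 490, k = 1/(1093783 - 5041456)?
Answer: -2036779943380690659236550/1315891 ≈ -1.5478e+18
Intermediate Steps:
k = -1/3947673 (k = 1/(-3947673) = -1/3947673 ≈ -2.5331e-7)
X = -4299 (X = -3*((772 + 171) + 490) = -3*(943 + 490) = -3*1433 = -4299)
g = 3947673/76906496805350 (g = -1/(2*(-1/3947673 - 9740738)) = -1/(2*(-38453248402675/3947673)) = -1/2*(-3947673/38453248402675) = 3947673/76906496805350 ≈ 5.1331e-8)
b(C) = C**3 (b(C) = C**2*C = C**3)
b(X)/g = (-4299)**3/(3947673/76906496805350) = -79451542899*76906496805350/3947673 = -2036779943380690659236550/1315891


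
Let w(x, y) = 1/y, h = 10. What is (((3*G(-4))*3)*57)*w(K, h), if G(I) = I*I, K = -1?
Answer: 4104/5 ≈ 820.80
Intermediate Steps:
G(I) = I²
(((3*G(-4))*3)*57)*w(K, h) = (((3*(-4)²)*3)*57)/10 = (((3*16)*3)*57)*(⅒) = ((48*3)*57)*(⅒) = (144*57)*(⅒) = 8208*(⅒) = 4104/5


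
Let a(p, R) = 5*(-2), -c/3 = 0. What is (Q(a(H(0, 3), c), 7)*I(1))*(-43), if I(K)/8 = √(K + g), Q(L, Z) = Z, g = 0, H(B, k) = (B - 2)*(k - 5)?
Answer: -2408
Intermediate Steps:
c = 0 (c = -3*0 = 0)
H(B, k) = (-5 + k)*(-2 + B) (H(B, k) = (-2 + B)*(-5 + k) = (-5 + k)*(-2 + B))
a(p, R) = -10
I(K) = 8*√K (I(K) = 8*√(K + 0) = 8*√K)
(Q(a(H(0, 3), c), 7)*I(1))*(-43) = (7*(8*√1))*(-43) = (7*(8*1))*(-43) = (7*8)*(-43) = 56*(-43) = -2408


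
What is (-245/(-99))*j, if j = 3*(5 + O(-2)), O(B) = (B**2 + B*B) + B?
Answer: 245/3 ≈ 81.667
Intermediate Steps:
O(B) = B + 2*B**2 (O(B) = (B**2 + B**2) + B = 2*B**2 + B = B + 2*B**2)
j = 33 (j = 3*(5 - 2*(1 + 2*(-2))) = 3*(5 - 2*(1 - 4)) = 3*(5 - 2*(-3)) = 3*(5 + 6) = 3*11 = 33)
(-245/(-99))*j = -245/(-99)*33 = -245*(-1/99)*33 = (245/99)*33 = 245/3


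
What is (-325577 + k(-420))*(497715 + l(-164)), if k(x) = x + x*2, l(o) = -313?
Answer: -162569377474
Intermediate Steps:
k(x) = 3*x (k(x) = x + 2*x = 3*x)
(-325577 + k(-420))*(497715 + l(-164)) = (-325577 + 3*(-420))*(497715 - 313) = (-325577 - 1260)*497402 = -326837*497402 = -162569377474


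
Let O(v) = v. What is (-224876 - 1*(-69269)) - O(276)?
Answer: -155883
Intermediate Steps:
(-224876 - 1*(-69269)) - O(276) = (-224876 - 1*(-69269)) - 1*276 = (-224876 + 69269) - 276 = -155607 - 276 = -155883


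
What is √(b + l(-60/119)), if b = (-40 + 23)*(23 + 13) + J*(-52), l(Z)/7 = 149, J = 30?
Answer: I*√1129 ≈ 33.601*I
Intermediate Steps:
l(Z) = 1043 (l(Z) = 7*149 = 1043)
b = -2172 (b = (-40 + 23)*(23 + 13) + 30*(-52) = -17*36 - 1560 = -612 - 1560 = -2172)
√(b + l(-60/119)) = √(-2172 + 1043) = √(-1129) = I*√1129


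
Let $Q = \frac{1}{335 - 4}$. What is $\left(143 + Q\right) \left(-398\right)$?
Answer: $- \frac{18838932}{331} \approx -56915.0$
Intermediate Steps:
$Q = \frac{1}{331} \approx 0.0030211$
$\left(143 + Q\right) \left(-398\right) = \left(143 + \frac{1}{331}\right) \left(-398\right) = \frac{47334}{331} \left(-398\right) = - \frac{18838932}{331}$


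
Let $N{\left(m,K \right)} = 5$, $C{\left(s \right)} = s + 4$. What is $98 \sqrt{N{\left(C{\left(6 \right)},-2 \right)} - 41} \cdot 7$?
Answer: $4116 i \approx 4116.0 i$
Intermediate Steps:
$C{\left(s \right)} = 4 + s$
$98 \sqrt{N{\left(C{\left(6 \right)},-2 \right)} - 41} \cdot 7 = 98 \sqrt{5 - 41} \cdot 7 = 98 \sqrt{-36} \cdot 7 = 98 \cdot 6 i 7 = 588 i 7 = 4116 i$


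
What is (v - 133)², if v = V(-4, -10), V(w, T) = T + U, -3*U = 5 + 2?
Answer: 190096/9 ≈ 21122.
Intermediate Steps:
U = -7/3 (U = -(5 + 2)/3 = -⅓*7 = -7/3 ≈ -2.3333)
V(w, T) = -7/3 + T (V(w, T) = T - 7/3 = -7/3 + T)
v = -37/3 (v = -7/3 - 10 = -37/3 ≈ -12.333)
(v - 133)² = (-37/3 - 133)² = (-436/3)² = 190096/9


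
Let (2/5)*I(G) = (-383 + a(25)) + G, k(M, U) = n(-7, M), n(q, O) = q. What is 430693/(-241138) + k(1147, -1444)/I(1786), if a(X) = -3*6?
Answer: -2985924957/1669880650 ≈ -1.7881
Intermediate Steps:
k(M, U) = -7
a(X) = -18
I(G) = -2005/2 + 5*G/2 (I(G) = 5*((-383 - 18) + G)/2 = 5*(-401 + G)/2 = -2005/2 + 5*G/2)
430693/(-241138) + k(1147, -1444)/I(1786) = 430693/(-241138) - 7/(-2005/2 + (5/2)*1786) = 430693*(-1/241138) - 7/(-2005/2 + 4465) = -430693/241138 - 7/6925/2 = -430693/241138 - 7*2/6925 = -430693/241138 - 14/6925 = -2985924957/1669880650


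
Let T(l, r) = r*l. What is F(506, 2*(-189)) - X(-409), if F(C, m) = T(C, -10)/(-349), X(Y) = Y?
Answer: 147801/349 ≈ 423.50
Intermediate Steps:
T(l, r) = l*r
F(C, m) = 10*C/349 (F(C, m) = (C*(-10))/(-349) = -10*C*(-1/349) = 10*C/349)
F(506, 2*(-189)) - X(-409) = (10/349)*506 - 1*(-409) = 5060/349 + 409 = 147801/349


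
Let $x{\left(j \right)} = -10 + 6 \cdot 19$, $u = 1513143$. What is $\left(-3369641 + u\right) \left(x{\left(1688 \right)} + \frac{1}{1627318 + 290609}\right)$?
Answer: $- \frac{370305276379682}{1917927} \approx -1.9308 \cdot 10^{8}$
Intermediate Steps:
$x{\left(j \right)} = 104$ ($x{\left(j \right)} = -10 + 114 = 104$)
$\left(-3369641 + u\right) \left(x{\left(1688 \right)} + \frac{1}{1627318 + 290609}\right) = \left(-3369641 + 1513143\right) \left(104 + \frac{1}{1627318 + 290609}\right) = - 1856498 \left(104 + \frac{1}{1917927}\right) = \left(-1856498\right) \frac{199464409}{1917927} = - \frac{370305276379682}{1917927}$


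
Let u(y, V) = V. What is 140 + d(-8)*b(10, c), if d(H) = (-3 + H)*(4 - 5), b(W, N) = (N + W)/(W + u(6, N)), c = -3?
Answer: 151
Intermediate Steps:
b(W, N) = 1 (b(W, N) = (N + W)/(W + N) = (N + W)/(N + W) = 1)
d(H) = 3 - H (d(H) = (-3 + H)*(-1) = 3 - H)
140 + d(-8)*b(10, c) = 140 + (3 - 1*(-8))*1 = 140 + (3 + 8)*1 = 140 + 11*1 = 140 + 11 = 151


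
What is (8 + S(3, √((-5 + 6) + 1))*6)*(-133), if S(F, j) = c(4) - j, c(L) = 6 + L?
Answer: -9044 + 798*√2 ≈ -7915.5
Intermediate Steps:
S(F, j) = 10 - j (S(F, j) = (6 + 4) - j = 10 - j)
(8 + S(3, √((-5 + 6) + 1))*6)*(-133) = (8 + (10 - √((-5 + 6) + 1))*6)*(-133) = (8 + (10 - √(1 + 1))*6)*(-133) = (8 + (10 - √2)*6)*(-133) = (8 + (60 - 6*√2))*(-133) = (68 - 6*√2)*(-133) = -9044 + 798*√2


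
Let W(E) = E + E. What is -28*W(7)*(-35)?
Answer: 13720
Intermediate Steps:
W(E) = 2*E
-28*W(7)*(-35) = -56*7*(-35) = -28*14*(-35) = -392*(-35) = 13720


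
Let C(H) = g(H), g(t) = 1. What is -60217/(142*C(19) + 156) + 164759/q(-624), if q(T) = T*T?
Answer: -11698978205/58017024 ≈ -201.65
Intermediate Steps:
q(T) = T²
C(H) = 1
-60217/(142*C(19) + 156) + 164759/q(-624) = -60217/(142*1 + 156) + 164759/((-624)²) = -60217/(142 + 156) + 164759/389376 = -60217/298 + 164759*(1/389376) = -60217*1/298 + 164759/389376 = -60217/298 + 164759/389376 = -11698978205/58017024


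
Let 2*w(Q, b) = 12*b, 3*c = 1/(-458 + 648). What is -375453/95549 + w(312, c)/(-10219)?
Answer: -364491745214/92759446945 ≈ -3.9294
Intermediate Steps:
c = 1/570 (c = 1/(3*(-458 + 648)) = (1/3)/190 = (1/3)*(1/190) = 1/570 ≈ 0.0017544)
w(Q, b) = 6*b (w(Q, b) = (12*b)/2 = 6*b)
-375453/95549 + w(312, c)/(-10219) = -375453/95549 + (6*(1/570))/(-10219) = -375453*1/95549 + (1/95)*(-1/10219) = -375453/95549 - 1/970805 = -364491745214/92759446945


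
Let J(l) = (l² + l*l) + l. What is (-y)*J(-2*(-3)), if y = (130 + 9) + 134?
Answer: -21294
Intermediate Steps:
y = 273 (y = 139 + 134 = 273)
J(l) = l + 2*l² (J(l) = (l² + l²) + l = 2*l² + l = l + 2*l²)
(-y)*J(-2*(-3)) = (-1*273)*((-2*(-3))*(1 + 2*(-2*(-3)))) = -1638*(1 + 2*6) = -1638*(1 + 12) = -1638*13 = -273*78 = -21294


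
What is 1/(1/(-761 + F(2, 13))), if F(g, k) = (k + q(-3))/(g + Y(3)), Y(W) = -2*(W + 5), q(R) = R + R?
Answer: -1523/2 ≈ -761.50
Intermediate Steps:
q(R) = 2*R
Y(W) = -10 - 2*W (Y(W) = -2*(5 + W) = -10 - 2*W)
F(g, k) = (-6 + k)/(-16 + g) (F(g, k) = (k + 2*(-3))/(g + (-10 - 2*3)) = (k - 6)/(g + (-10 - 6)) = (-6 + k)/(g - 16) = (-6 + k)/(-16 + g))
1/(1/(-761 + F(2, 13))) = 1/(1/(-761 + (-6 + 13)/(-16 + 2))) = 1/(1/(-761 + 7/(-14))) = 1/(1/(-761 - 1/14*7)) = 1/(1/(-761 - 1/2)) = 1/(1/(-1523/2)) = 1/(-2/1523) = -1523/2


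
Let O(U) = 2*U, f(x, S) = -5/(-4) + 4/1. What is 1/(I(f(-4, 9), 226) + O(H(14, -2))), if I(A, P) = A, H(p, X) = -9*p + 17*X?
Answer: -4/1259 ≈ -0.0031771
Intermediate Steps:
f(x, S) = 21/4 (f(x, S) = -5*(-¼) + 4*1 = 5/4 + 4 = 21/4)
1/(I(f(-4, 9), 226) + O(H(14, -2))) = 1/(21/4 + 2*(-9*14 + 17*(-2))) = 1/(21/4 + 2*(-126 - 34)) = 1/(21/4 + 2*(-160)) = 1/(21/4 - 320) = 1/(-1259/4) = -4/1259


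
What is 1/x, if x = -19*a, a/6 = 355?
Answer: -1/40470 ≈ -2.4710e-5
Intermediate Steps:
a = 2130 (a = 6*355 = 2130)
x = -40470 (x = -19*2130 = -40470)
1/x = 1/(-40470) = -1/40470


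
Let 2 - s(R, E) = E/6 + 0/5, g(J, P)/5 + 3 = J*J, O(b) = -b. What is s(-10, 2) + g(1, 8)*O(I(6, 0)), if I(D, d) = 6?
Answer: 185/3 ≈ 61.667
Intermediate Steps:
g(J, P) = -15 + 5*J² (g(J, P) = -15 + 5*(J*J) = -15 + 5*J²)
s(R, E) = 2 - E/6 (s(R, E) = 2 - (E/6 + 0/5) = 2 - (E*(⅙) + 0*(⅕)) = 2 - (E/6 + 0) = 2 - E/6)
s(-10, 2) + g(1, 8)*O(I(6, 0)) = (2 - ⅙*2) + (-15 + 5*1²)*(-1*6) = (2 - ⅓) + (-15 + 5*1)*(-6) = 5/3 + (-15 + 5)*(-6) = 5/3 - 10*(-6) = 5/3 + 60 = 185/3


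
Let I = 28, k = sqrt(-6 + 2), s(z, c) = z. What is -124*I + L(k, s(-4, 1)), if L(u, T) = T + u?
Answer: -3476 + 2*I ≈ -3476.0 + 2.0*I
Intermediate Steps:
k = 2*I (k = sqrt(-4) = 2*I ≈ 2.0*I)
-124*I + L(k, s(-4, 1)) = -124*28 + (-4 + 2*I) = -3472 + (-4 + 2*I) = -3476 + 2*I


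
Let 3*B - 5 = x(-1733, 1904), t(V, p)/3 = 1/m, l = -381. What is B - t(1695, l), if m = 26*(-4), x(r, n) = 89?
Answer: 9785/312 ≈ 31.362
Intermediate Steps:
m = -104
t(V, p) = -3/104 (t(V, p) = 3/(-104) = 3*(-1/104) = -3/104)
B = 94/3 (B = 5/3 + (⅓)*89 = 5/3 + 89/3 = 94/3 ≈ 31.333)
B - t(1695, l) = 94/3 - 1*(-3/104) = 94/3 + 3/104 = 9785/312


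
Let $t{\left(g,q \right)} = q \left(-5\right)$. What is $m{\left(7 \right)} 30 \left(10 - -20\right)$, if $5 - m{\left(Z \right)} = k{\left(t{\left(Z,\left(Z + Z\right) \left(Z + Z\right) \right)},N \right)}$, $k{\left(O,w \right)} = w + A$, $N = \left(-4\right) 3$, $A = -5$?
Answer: $19800$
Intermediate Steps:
$N = -12$
$t{\left(g,q \right)} = - 5 q$
$k{\left(O,w \right)} = -5 + w$ ($k{\left(O,w \right)} = w - 5 = -5 + w$)
$m{\left(Z \right)} = 22$ ($m{\left(Z \right)} = 5 - \left(-5 - 12\right) = 5 - -17 = 5 + 17 = 22$)
$m{\left(7 \right)} 30 \left(10 - -20\right) = 22 \cdot 30 \left(10 - -20\right) = 660 \left(10 + 20\right) = 660 \cdot 30 = 19800$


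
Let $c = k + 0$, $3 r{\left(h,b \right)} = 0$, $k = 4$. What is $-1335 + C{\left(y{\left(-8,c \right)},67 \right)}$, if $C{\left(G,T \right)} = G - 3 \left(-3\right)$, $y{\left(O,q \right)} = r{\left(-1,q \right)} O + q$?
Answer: $-1322$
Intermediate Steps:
$r{\left(h,b \right)} = 0$ ($r{\left(h,b \right)} = \frac{1}{3} \cdot 0 = 0$)
$c = 4$ ($c = 4 + 0 = 4$)
$y{\left(O,q \right)} = q$ ($y{\left(O,q \right)} = 0 O + q = 0 + q = q$)
$C{\left(G,T \right)} = 9 + G$ ($C{\left(G,T \right)} = G - -9 = G + 9 = 9 + G$)
$-1335 + C{\left(y{\left(-8,c \right)},67 \right)} = -1335 + \left(9 + 4\right) = -1335 + 13 = -1322$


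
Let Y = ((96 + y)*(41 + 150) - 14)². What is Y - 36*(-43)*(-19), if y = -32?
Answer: 149054688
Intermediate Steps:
Y = 149084100 (Y = ((96 - 32)*(41 + 150) - 14)² = (64*191 - 14)² = (12224 - 14)² = 12210² = 149084100)
Y - 36*(-43)*(-19) = 149084100 - 36*(-43)*(-19) = 149084100 + 1548*(-19) = 149084100 - 29412 = 149054688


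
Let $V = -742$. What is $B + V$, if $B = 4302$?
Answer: $3560$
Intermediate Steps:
$B + V = 4302 - 742 = 3560$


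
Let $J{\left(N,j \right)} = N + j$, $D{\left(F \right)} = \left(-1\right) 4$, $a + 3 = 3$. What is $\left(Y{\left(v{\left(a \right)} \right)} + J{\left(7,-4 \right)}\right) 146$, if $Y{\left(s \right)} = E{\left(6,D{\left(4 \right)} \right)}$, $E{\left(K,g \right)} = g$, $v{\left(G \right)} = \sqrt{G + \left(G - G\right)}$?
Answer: $-146$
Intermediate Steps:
$a = 0$ ($a = -3 + 3 = 0$)
$v{\left(G \right)} = \sqrt{G}$ ($v{\left(G \right)} = \sqrt{G + 0} = \sqrt{G}$)
$D{\left(F \right)} = -4$
$Y{\left(s \right)} = -4$
$\left(Y{\left(v{\left(a \right)} \right)} + J{\left(7,-4 \right)}\right) 146 = \left(-4 + \left(7 - 4\right)\right) 146 = \left(-4 + 3\right) 146 = \left(-1\right) 146 = -146$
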